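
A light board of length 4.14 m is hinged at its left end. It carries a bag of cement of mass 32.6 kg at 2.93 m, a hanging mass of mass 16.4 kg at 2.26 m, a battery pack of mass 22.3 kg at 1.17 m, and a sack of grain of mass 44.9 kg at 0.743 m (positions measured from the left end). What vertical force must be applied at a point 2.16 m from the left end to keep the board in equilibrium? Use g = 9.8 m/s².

F ≈ 871 N

About the left end:
Bag of cement: 32.6 × 9.8 = 319.5 N down at 2.93 m → arm 2.93 m, τ = 319.5 × 2.93 = 936.1 N·m clockwise.
Hanging mass: 16.4 × 9.8 = 160.7 N down at 2.26 m → arm 2.26 m, τ = 160.7 × 2.26 = 363.2 N·m clockwise.
Battery pack: 22.3 × 9.8 = 218.5 N down at 1.17 m → arm 1.17 m, τ = 218.5 × 1.17 = 255.6 N·m clockwise.
Sack of grain: 44.9 × 9.8 = 440 N down at 0.743 m → arm 0.743 m, τ = 440 × 0.743 = 326.9 N·m clockwise.
Net moment of the loads = 1882 N·m clockwise.
The upward force F acts at a point 2.16 m from the left end, arm 2.16 m, giving F × 2.16 counterclockwise.
Στ = 0 ⇒ F × 2.16 = 1882 ⇒ F = 1882 / 2.16 = 871 N.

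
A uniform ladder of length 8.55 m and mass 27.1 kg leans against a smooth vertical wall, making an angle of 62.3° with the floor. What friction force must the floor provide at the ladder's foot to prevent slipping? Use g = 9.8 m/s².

Take moments about the foot of the ladder.
Ladder weight 27.1×9.8 = 265.6 N acts at 4.275 m along the ladder; its horizontal arm is 4.275·cos62.3° = 1.987 m → τ = 527.7 N·m clockwise.
Wall normal N acts horizontally at the top; its moment arm is the height L sinθ = 8.55·sin62.3° = 7.57 m, counterclockwise.
Balancing moments: N × 7.57 = 527.7, giving N = 69.7 N.
ΣFx = 0: friction at the foot balances the wall's push, so f = N_wall = 69.7 N.

f ≈ 69.7 N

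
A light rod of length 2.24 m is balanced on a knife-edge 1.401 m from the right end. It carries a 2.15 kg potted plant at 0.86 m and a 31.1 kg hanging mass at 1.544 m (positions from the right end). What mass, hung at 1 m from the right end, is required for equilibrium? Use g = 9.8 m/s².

Sum moments about the knife-edge (at 1.401 m from the right end) (the support reaction has zero arm there).
Potted plant: 2.15 × 9.8 = 21.07 N down at 0.86 m → arm 0.541 m, τ = 21.07 × 0.541 = 11.4 N·m clockwise.
Hanging mass: 31.1 × 9.8 = 304.8 N down at 1.544 m → arm 0.143 m, τ = 304.8 × 0.143 = 43.59 N·m counterclockwise.
Net moment of known loads = 32.19 N·m counterclockwise.
An unknown mass m at 1 m has arm 0.401 m; its moment is m·g·0.401 clockwise.
Στ = 0 ⇒ m × 9.8 × 0.401 = 32.19 ⇒ m = 32.19 / (9.8 × 0.401) = 8.19 kg.

m ≈ 8.19 kg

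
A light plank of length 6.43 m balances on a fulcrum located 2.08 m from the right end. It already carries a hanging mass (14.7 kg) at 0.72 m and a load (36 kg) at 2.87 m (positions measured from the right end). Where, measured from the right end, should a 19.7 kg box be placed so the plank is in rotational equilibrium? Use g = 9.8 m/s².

Sum moments about the fulcrum (at 2.08 m from the right end) (the support reaction has zero arm there).
Hanging mass: 14.7 × 9.8 = 144.1 N down at 0.72 m → arm 1.36 m, τ = 144.1 × 1.36 = 196 N·m clockwise.
Load: 36 × 9.8 = 352.8 N down at 2.87 m → arm 0.79 m, τ = 352.8 × 0.79 = 278.7 N·m counterclockwise.
Net moment of existing loads = 82.7 N·m counterclockwise.
The box weighs 19.7 × 9.8 = 193.1 N and must supply an equal clockwise moment, so its lever arm about the fulcrum is 82.7 / 193.1 = 0.428 m.
That puts it at 2.08 − 0.428 = 1.65 m from the right end.

x ≈ 1.65 m from the right end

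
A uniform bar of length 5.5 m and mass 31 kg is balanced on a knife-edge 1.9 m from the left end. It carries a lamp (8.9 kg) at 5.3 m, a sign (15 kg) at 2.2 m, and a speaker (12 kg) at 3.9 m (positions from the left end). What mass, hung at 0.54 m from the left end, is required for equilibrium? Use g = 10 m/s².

Taking torques about the knife-edge (at 1.9 m from the left end):
Beam weight: 31 × 10 = 310 N down at 2.75 m → arm 0.85 m, τ = 310 × 0.85 = 263.5 N·m clockwise.
Lamp: 8.9 × 10 = 89 N down at 5.3 m → arm 3.4 m, τ = 89 × 3.4 = 302.6 N·m clockwise.
Sign: 15 × 10 = 150 N down at 2.2 m → arm 0.3 m, τ = 150 × 0.3 = 45 N·m clockwise.
Speaker: 12 × 10 = 120 N down at 3.9 m → arm 2 m, τ = 120 × 2 = 240 N·m clockwise.
Net moment of known loads = 851.1 N·m clockwise.
An unknown mass m at 0.54 m has arm 1.36 m; its moment is m·g·1.36 counterclockwise.
For rotational equilibrium, m × 10 × 1.36 = 851.1, so m = 851.1 / (10 × 1.36) = 62.6 kg.

m ≈ 62.6 kg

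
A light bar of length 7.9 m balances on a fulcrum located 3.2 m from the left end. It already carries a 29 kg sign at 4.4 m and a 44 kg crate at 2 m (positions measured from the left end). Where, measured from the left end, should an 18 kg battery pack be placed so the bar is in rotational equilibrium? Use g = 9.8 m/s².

x ≈ 4.2 m from the left end

Choose the fulcrum (at 3.2 m from the left end) as the axis so the support reaction has zero arm there.
Sign: 29 × 9.8 = 284.2 N down at 4.4 m → arm 1.2 m, τ = 284.2 × 1.2 = 341 N·m clockwise.
Crate: 44 × 9.8 = 431.2 N down at 2 m → arm 1.2 m, τ = 431.2 × 1.2 = 517.4 N·m counterclockwise.
Net moment of existing loads = 176.4 N·m counterclockwise.
The battery pack weighs 18 × 9.8 = 176.4 N and must supply an equal clockwise moment, so its lever arm about the fulcrum is 176.4 / 176.4 = 1 m.
That puts it at 3.2 + 1 = 4.2 m from the left end.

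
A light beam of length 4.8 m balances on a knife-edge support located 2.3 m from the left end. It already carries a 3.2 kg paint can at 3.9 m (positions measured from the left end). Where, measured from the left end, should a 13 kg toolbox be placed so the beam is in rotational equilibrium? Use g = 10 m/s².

x ≈ 1.91 m from the left end

Choose the knife-edge support (at 2.3 m from the left end) as the axis so the support reaction has zero arm there.
Paint can: 3.2 × 10 = 32 N down at 3.9 m → arm 1.6 m, τ = 32 × 1.6 = 51.2 N·m clockwise.
Net moment of existing loads = 51.2 N·m clockwise.
The toolbox weighs 13 × 10 = 130 N and must supply an equal counterclockwise moment, so its lever arm about the knife-edge support is 51.2 / 130 = 0.394 m.
That puts it at 2.3 − 0.394 = 1.91 m from the left end.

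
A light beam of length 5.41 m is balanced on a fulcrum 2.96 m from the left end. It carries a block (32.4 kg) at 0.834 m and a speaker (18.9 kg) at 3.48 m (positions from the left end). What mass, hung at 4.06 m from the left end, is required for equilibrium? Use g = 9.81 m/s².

m ≈ 53.7 kg

Sum moments about the fulcrum (at 2.96 m from the left end) (the support reaction has zero arm there).
Block: 32.4 × 9.81 = 317.8 N down at 0.834 m → arm 2.126 m, τ = 317.8 × 2.126 = 675.6 N·m counterclockwise.
Speaker: 18.9 × 9.81 = 185.4 N down at 3.48 m → arm 0.52 m, τ = 185.4 × 0.52 = 96.41 N·m clockwise.
Net moment of known loads = 579.2 N·m counterclockwise.
An unknown mass m at 4.06 m has arm 1.1 m; its moment is m·g·1.1 clockwise.
Setting net torque to zero: m × 9.81 × 1.1 = 579.2 → m = 579.2 / (9.81 × 1.1) = 53.7 kg.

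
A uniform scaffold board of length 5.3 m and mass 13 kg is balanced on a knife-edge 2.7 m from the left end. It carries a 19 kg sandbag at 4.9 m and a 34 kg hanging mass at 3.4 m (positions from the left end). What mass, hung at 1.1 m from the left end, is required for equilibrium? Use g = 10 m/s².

m ≈ 40.6 kg

About the knife-edge (at 2.7 m from the left end):
Beam weight: 13 × 10 = 130 N down at 2.65 m → arm 0.05 m, τ = 130 × 0.05 = 6.5 N·m counterclockwise.
Sandbag: 19 × 10 = 190 N down at 4.9 m → arm 2.2 m, τ = 190 × 2.2 = 418 N·m clockwise.
Hanging mass: 34 × 10 = 340 N down at 3.4 m → arm 0.7 m, τ = 340 × 0.7 = 238 N·m clockwise.
Net moment of known loads = 649.5 N·m clockwise.
An unknown mass m at 1.1 m has arm 1.6 m; its moment is m·g·1.6 counterclockwise.
Στ = 0 ⇒ m × 10 × 1.6 = 649.5 ⇒ m = 649.5 / (10 × 1.6) = 40.6 kg.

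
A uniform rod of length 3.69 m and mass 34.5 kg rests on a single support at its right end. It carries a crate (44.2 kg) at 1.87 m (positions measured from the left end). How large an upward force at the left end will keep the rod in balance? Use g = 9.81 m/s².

F ≈ 383 N

Taking torques about the right end:
Beam weight: 34.5 × 9.81 = 338.4 N down at 1.845 m → arm 1.845 m, τ = 338.4 × 1.845 = 624.3 N·m counterclockwise.
Crate: 44.2 × 9.81 = 433.6 N down at 1.87 m → arm 1.82 m, τ = 433.6 × 1.82 = 789.2 N·m counterclockwise.
Net moment of the loads = 1414 N·m counterclockwise.
The upward force F acts at the left end, arm 3.69 m, giving F × 3.69 clockwise.
Setting net torque to zero: F × 3.69 = 1414 → F = 1414 / 3.69 = 383 N.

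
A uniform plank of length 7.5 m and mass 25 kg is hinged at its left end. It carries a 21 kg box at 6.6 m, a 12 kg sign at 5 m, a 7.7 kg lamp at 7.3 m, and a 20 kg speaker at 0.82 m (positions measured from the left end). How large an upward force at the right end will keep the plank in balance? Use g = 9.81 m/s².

F ≈ 477 N

Taking torques about the left end:
Beam weight: 25 × 9.81 = 245.2 N down at 3.75 m → arm 3.75 m, τ = 245.2 × 3.75 = 919.5 N·m clockwise.
Box: 21 × 9.81 = 206 N down at 6.6 m → arm 6.6 m, τ = 206 × 6.6 = 1360 N·m clockwise.
Sign: 12 × 9.81 = 117.7 N down at 5 m → arm 5 m, τ = 117.7 × 5 = 588.5 N·m clockwise.
Lamp: 7.7 × 9.81 = 75.54 N down at 7.3 m → arm 7.3 m, τ = 75.54 × 7.3 = 551.4 N·m clockwise.
Speaker: 20 × 9.81 = 196.2 N down at 0.82 m → arm 0.82 m, τ = 196.2 × 0.82 = 160.9 N·m clockwise.
Net moment of the loads = 3580 N·m clockwise.
The upward force F acts at the right end, arm 7.5 m, giving F × 7.5 counterclockwise.
Στ = 0 ⇒ F × 7.5 = 3580 ⇒ F = 3580 / 7.5 = 477 N.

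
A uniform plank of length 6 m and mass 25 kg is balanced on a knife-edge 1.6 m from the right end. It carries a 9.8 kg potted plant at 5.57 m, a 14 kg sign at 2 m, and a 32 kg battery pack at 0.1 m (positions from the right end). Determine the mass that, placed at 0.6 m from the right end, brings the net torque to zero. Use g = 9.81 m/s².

m ≈ 31.5 kg

Take moments about the knife-edge (at 1.6 m from the right end).
Beam weight: 25 × 9.81 = 245.2 N down at 3 m → arm 1.4 m, τ = 245.2 × 1.4 = 343.3 N·m counterclockwise.
Potted plant: 9.8 × 9.81 = 96.14 N down at 5.57 m → arm 3.97 m, τ = 96.14 × 3.97 = 381.7 N·m counterclockwise.
Sign: 14 × 9.81 = 137.3 N down at 2 m → arm 0.4 m, τ = 137.3 × 0.4 = 54.92 N·m counterclockwise.
Battery pack: 32 × 9.81 = 313.9 N down at 0.1 m → arm 1.5 m, τ = 313.9 × 1.5 = 470.8 N·m clockwise.
Net moment of known loads = 309.1 N·m counterclockwise.
An unknown mass m at 0.6 m has arm 1 m; its moment is m·g·1 clockwise.
For rotational equilibrium, m × 9.81 × 1 = 309.1, so m = 309.1 / (9.81 × 1) = 31.5 kg.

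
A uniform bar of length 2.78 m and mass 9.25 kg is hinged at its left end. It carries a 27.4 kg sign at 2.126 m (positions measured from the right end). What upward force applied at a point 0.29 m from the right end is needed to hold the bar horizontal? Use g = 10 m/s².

Taking torques about the left end:
Beam weight: 9.25 × 10 = 92.5 N down at 1.39 m → arm 1.39 m, τ = 92.5 × 1.39 = 128.6 N·m clockwise.
Sign: 27.4 × 10 = 274 N down at 2.126 m → arm 0.654 m, τ = 274 × 0.654 = 179.2 N·m clockwise.
Net moment of the loads = 307.8 N·m clockwise.
The upward force F acts at a point 0.29 m from the right end, arm 2.49 m, giving F × 2.49 counterclockwise.
Στ = 0 ⇒ F × 2.49 = 307.8 ⇒ F = 307.8 / 2.49 = 124 N.

F ≈ 124 N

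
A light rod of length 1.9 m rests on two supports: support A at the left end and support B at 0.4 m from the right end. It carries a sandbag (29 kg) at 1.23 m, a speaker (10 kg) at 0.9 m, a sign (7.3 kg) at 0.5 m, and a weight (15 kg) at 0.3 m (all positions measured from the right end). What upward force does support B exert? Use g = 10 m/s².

R_B ≈ 424 N

Taking torques about support A:
Sandbag: 29 × 10 = 290 N down at 1.23 m → arm 0.67 m, τ = 290 × 0.67 = 194.3 N·m clockwise.
Speaker: 10 × 10 = 100 N down at 0.9 m → arm 1 m, τ = 100 × 1 = 100 N·m clockwise.
Sign: 7.3 × 10 = 73 N down at 0.5 m → arm 1.4 m, τ = 73 × 1.4 = 102.2 N·m clockwise.
Weight: 15 × 10 = 150 N down at 0.3 m → arm 1.6 m, τ = 150 × 1.6 = 240 N·m clockwise.
Net load moment about support A = 636.5 N·m clockwise.
Reaction R at support B is upward at 0.4 m, arm 1.5 m → moment R × 1.5 counterclockwise.
Balancing moments: R × 1.5 = 636.5, giving R = 424 N.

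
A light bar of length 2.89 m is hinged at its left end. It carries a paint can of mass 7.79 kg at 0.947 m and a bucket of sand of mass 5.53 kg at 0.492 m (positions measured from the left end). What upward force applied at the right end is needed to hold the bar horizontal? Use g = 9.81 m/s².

F ≈ 34.3 N

Sum moments about the left end (the unknown pivot reaction has zero arm there).
Paint can: 7.79 × 9.81 = 76.42 N down at 0.947 m → arm 0.947 m, τ = 76.42 × 0.947 = 72.37 N·m clockwise.
Bucket of sand: 5.53 × 9.81 = 54.25 N down at 0.492 m → arm 0.492 m, τ = 54.25 × 0.492 = 26.69 N·m clockwise.
Net moment of the loads = 99.06 N·m clockwise.
The upward force F acts at the right end, arm 2.89 m, giving F × 2.89 counterclockwise.
Στ = 0 ⇒ F × 2.89 = 99.06 ⇒ F = 99.06 / 2.89 = 34.3 N.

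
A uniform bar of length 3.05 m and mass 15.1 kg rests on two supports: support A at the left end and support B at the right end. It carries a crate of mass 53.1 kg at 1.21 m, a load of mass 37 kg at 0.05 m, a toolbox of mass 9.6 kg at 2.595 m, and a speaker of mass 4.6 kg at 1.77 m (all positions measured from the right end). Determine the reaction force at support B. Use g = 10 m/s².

Taking torques about support A:
Beam weight: 15.1 × 10 = 151 N down at 1.525 m → arm 1.525 m, τ = 151 × 1.525 = 230.3 N·m clockwise.
Crate: 53.1 × 10 = 531 N down at 1.21 m → arm 1.84 m, τ = 531 × 1.84 = 977 N·m clockwise.
Load: 37 × 10 = 370 N down at 0.05 m → arm 3 m, τ = 370 × 3 = 1110 N·m clockwise.
Toolbox: 9.6 × 10 = 96 N down at 2.595 m → arm 0.455 m, τ = 96 × 0.455 = 43.68 N·m clockwise.
Speaker: 4.6 × 10 = 46 N down at 1.77 m → arm 1.28 m, τ = 46 × 1.28 = 58.88 N·m clockwise.
Net load moment about support A = 2420 N·m clockwise.
Reaction R at support B is upward at 0 m, arm 3.05 m → moment R × 3.05 counterclockwise.
Setting net torque to zero: R × 3.05 = 2420 → R = 793 N.

R_B ≈ 793 N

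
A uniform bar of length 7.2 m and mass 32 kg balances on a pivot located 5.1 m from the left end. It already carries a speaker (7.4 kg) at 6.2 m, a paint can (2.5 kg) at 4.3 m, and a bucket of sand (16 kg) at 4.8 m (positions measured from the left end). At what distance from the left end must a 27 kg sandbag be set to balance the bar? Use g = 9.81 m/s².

Taking torques about the pivot (at 5.1 m from the left end):
Beam weight: 32 × 9.81 = 313.9 N down at 3.6 m → arm 1.5 m, τ = 313.9 × 1.5 = 470.8 N·m counterclockwise.
Speaker: 7.4 × 9.81 = 72.59 N down at 6.2 m → arm 1.1 m, τ = 72.59 × 1.1 = 79.85 N·m clockwise.
Paint can: 2.5 × 9.81 = 24.53 N down at 4.3 m → arm 0.8 m, τ = 24.53 × 0.8 = 19.62 N·m counterclockwise.
Bucket of sand: 16 × 9.81 = 157 N down at 4.8 m → arm 0.3 m, τ = 157 × 0.3 = 47.1 N·m counterclockwise.
Net moment of existing loads = 457.7 N·m counterclockwise.
The sandbag weighs 27 × 9.81 = 264.9 N and must supply an equal clockwise moment, so its lever arm about the pivot is 457.7 / 264.9 = 1.73 m.
That puts it at 5.1 + 1.73 = 6.83 m from the left end.

x ≈ 6.83 m from the left end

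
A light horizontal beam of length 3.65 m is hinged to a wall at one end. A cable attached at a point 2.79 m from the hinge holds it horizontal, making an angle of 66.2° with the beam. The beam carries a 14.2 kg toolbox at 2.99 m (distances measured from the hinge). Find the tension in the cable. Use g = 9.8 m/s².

Choose the hinge as the axis so the unknown hinge reaction has zero arm there.
Toolbox: 14.2 × 9.8 = 139.2 N down at 2.99 m → arm 2.99 m, τ = 139.2 × 2.99 = 416.2 N·m clockwise.
Total clockwise load moment = 416.2 N·m.
The cable tension T acts at 2.79 m; only its component perpendicular to the beam, T sinθ, produces torque. sin 66.2° = 0.915.
Setting net torque to zero: T × 2.79 × 0.915 = 416.2 → T = 416.2 / 2.553 = 163 N.

T ≈ 163 N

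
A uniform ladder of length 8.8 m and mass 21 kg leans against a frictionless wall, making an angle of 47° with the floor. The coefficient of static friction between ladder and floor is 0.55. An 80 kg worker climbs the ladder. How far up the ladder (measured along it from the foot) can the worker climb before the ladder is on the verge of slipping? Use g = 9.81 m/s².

Taking torques about the foot of the ladder:
Ladder weight 21×9.81 = 206 N acts at 4.4 m along the ladder; its horizontal arm is 4.4·cos47° = 3.001 m → τ = 618.2 N·m clockwise.
Worker weight 80×9.81 = 784.8 N at distance d → arm d·cos47° → τ = 784.8·d·0.682 clockwise.
Wall normal N at the top has arm L sinθ = 6.436 m counterclockwise, so Στ = 0 gives N·6.436 = 618.2 + 535.2·d.
ΣFy = 0 ⇒ N_floor = 990.8 N, so the maximum friction is μ_s·N_floor = 0.55×990.8 = 544.9 N. ΣFx = 0 ⇒ N_wall = f, so at the slipping point N = 544.9 N.
Substituting: 544.9×6.436 = 618.2 + 535.2·d ⇒ d = (3507 − 618.2) / 535.2 = 5.4 m.

d ≈ 5.4 m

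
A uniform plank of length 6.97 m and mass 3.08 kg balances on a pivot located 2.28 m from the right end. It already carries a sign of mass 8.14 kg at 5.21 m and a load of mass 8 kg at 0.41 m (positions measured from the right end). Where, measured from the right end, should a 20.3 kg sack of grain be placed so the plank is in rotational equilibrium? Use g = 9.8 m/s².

x ≈ 1.66 m from the right end

Sum moments about the pivot (at 2.28 m from the right end) (the support reaction has zero arm there).
Beam weight: 3.08 × 9.8 = 30.18 N down at 3.485 m → arm 1.205 m, τ = 30.18 × 1.205 = 36.37 N·m counterclockwise.
Sign: 8.14 × 9.8 = 79.77 N down at 5.21 m → arm 2.93 m, τ = 79.77 × 2.93 = 233.7 N·m counterclockwise.
Load: 8 × 9.8 = 78.4 N down at 0.41 m → arm 1.87 m, τ = 78.4 × 1.87 = 146.6 N·m clockwise.
Net moment of existing loads = 123.5 N·m counterclockwise.
The sack of grain weighs 20.3 × 9.8 = 198.9 N and must supply an equal clockwise moment, so its lever arm about the pivot is 123.5 / 198.9 = 0.621 m.
That puts it at 2.28 − 0.621 = 1.66 m from the right end.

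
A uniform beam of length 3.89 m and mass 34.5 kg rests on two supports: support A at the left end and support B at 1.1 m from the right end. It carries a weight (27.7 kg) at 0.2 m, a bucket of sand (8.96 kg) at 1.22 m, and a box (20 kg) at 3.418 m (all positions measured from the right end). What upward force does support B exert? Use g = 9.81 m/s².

About support A:
Beam weight: 34.5 × 9.81 = 338.4 N down at 1.945 m → arm 1.945 m, τ = 338.4 × 1.945 = 658.2 N·m clockwise.
Weight: 27.7 × 9.81 = 271.7 N down at 0.2 m → arm 3.69 m, τ = 271.7 × 3.69 = 1003 N·m clockwise.
Bucket of sand: 8.96 × 9.81 = 87.9 N down at 1.22 m → arm 2.67 m, τ = 87.9 × 2.67 = 234.7 N·m clockwise.
Box: 20 × 9.81 = 196.2 N down at 3.418 m → arm 0.472 m, τ = 196.2 × 0.472 = 92.61 N·m clockwise.
Net load moment about support A = 1989 N·m clockwise.
Reaction R at support B is upward at 1.1 m, arm 2.79 m → moment R × 2.79 counterclockwise.
For rotational equilibrium, R × 2.79 = 1989, so R = 713 N.

R_B ≈ 713 N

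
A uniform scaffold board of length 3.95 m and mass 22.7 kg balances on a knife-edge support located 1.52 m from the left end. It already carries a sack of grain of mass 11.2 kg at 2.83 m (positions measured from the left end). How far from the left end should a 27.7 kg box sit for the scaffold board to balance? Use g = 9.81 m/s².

About the knife-edge support (at 1.52 m from the left end):
Beam weight: 22.7 × 9.81 = 222.7 N down at 1.975 m → arm 0.455 m, τ = 222.7 × 0.455 = 101.3 N·m clockwise.
Sack of grain: 11.2 × 9.81 = 109.9 N down at 2.83 m → arm 1.31 m, τ = 109.9 × 1.31 = 144 N·m clockwise.
Net moment of existing loads = 245.3 N·m clockwise.
The box weighs 27.7 × 9.81 = 271.7 N and must supply an equal counterclockwise moment, so its lever arm about the knife-edge support is 245.3 / 271.7 = 0.903 m.
That puts it at 1.52 − 0.903 = 0.617 m from the left end.

x ≈ 0.617 m from the left end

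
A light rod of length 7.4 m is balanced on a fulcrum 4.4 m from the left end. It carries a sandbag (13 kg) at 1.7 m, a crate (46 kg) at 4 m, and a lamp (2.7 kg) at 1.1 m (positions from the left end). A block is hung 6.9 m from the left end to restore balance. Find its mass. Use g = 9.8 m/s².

Taking torques about the fulcrum (at 4.4 m from the left end):
Sandbag: 13 × 9.8 = 127.4 N down at 1.7 m → arm 2.7 m, τ = 127.4 × 2.7 = 344 N·m counterclockwise.
Crate: 46 × 9.8 = 450.8 N down at 4 m → arm 0.4 m, τ = 450.8 × 0.4 = 180.3 N·m counterclockwise.
Lamp: 2.7 × 9.8 = 26.46 N down at 1.1 m → arm 3.3 m, τ = 26.46 × 3.3 = 87.32 N·m counterclockwise.
Net moment of known loads = 611.6 N·m counterclockwise.
An unknown mass m at 6.9 m has arm 2.5 m; its moment is m·g·2.5 clockwise.
Στ = 0 ⇒ m × 9.8 × 2.5 = 611.6 ⇒ m = 611.6 / (9.8 × 2.5) = 25 kg.

m ≈ 25 kg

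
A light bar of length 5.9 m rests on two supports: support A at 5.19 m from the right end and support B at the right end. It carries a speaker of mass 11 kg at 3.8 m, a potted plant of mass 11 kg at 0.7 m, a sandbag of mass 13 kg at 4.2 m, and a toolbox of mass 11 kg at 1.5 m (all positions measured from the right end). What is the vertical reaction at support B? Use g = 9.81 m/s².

R_B ≈ 223 N

Take moments about support A.
Speaker: 11 × 9.81 = 107.9 N down at 3.8 m → arm 1.39 m, τ = 107.9 × 1.39 = 150 N·m clockwise.
Potted plant: 11 × 9.81 = 107.9 N down at 0.7 m → arm 4.49 m, τ = 107.9 × 4.49 = 484.5 N·m clockwise.
Sandbag: 13 × 9.81 = 127.5 N down at 4.2 m → arm 0.99 m, τ = 127.5 × 0.99 = 126.2 N·m clockwise.
Toolbox: 11 × 9.81 = 107.9 N down at 1.5 m → arm 3.69 m, τ = 107.9 × 3.69 = 398.2 N·m clockwise.
Net load moment about support A = 1159 N·m clockwise.
Reaction R at support B is upward at 0 m, arm 5.19 m → moment R × 5.19 counterclockwise.
Setting net torque to zero: R × 5.19 = 1159 → R = 223 N.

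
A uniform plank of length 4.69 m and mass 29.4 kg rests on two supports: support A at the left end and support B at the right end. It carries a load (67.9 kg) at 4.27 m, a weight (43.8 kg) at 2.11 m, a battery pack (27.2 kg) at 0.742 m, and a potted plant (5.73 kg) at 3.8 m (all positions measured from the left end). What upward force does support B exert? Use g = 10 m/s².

R_B ≈ 1050 N

Take moments about support A.
Beam weight: 29.4 × 10 = 294 N down at 2.345 m → arm 2.345 m, τ = 294 × 2.345 = 689.4 N·m clockwise.
Load: 67.9 × 10 = 679 N down at 4.27 m → arm 4.27 m, τ = 679 × 4.27 = 2899 N·m clockwise.
Weight: 43.8 × 10 = 438 N down at 2.11 m → arm 2.11 m, τ = 438 × 2.11 = 924.2 N·m clockwise.
Battery pack: 27.2 × 10 = 272 N down at 0.742 m → arm 0.742 m, τ = 272 × 0.742 = 201.8 N·m clockwise.
Potted plant: 5.73 × 10 = 57.3 N down at 3.8 m → arm 3.8 m, τ = 57.3 × 3.8 = 217.7 N·m clockwise.
Net load moment about support A = 4932 N·m clockwise.
Reaction R at support B is upward at 4.69 m, arm 4.69 m → moment R × 4.69 counterclockwise.
Setting net torque to zero: R × 4.69 = 4932 → R = 1050 N.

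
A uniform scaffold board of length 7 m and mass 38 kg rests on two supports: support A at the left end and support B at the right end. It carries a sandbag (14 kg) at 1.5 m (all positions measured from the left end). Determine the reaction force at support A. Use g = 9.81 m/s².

Taking torques about support B:
Beam weight: 38 × 9.81 = 372.8 N down at 3.5 m → arm 3.5 m, τ = 372.8 × 3.5 = 1305 N·m counterclockwise.
Sandbag: 14 × 9.81 = 137.3 N down at 1.5 m → arm 5.5 m, τ = 137.3 × 5.5 = 755.2 N·m counterclockwise.
Net load moment about support B = 2060 N·m counterclockwise.
Reaction R at support A is upward at 0 m, arm 7 m → moment R × 7 clockwise.
For rotational equilibrium, R × 7 = 2060, so R = 294 N.

R_A ≈ 294 N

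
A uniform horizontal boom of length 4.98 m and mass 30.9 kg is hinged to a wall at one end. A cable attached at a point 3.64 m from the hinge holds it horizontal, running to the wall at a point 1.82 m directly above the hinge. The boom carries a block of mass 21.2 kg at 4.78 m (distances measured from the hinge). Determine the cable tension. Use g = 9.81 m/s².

T ≈ 1070 N

Choose the hinge as the axis so the unknown hinge reaction has zero arm there.
Beam weight: 30.9 × 9.81 = 303.1 N down at 2.49 m → arm 2.49 m, τ = 303.1 × 2.49 = 754.7 N·m clockwise.
Block: 21.2 × 9.81 = 208 N down at 4.78 m → arm 4.78 m, τ = 208 × 4.78 = 994.2 N·m clockwise.
Total clockwise load moment = 1749 N·m.
The cable tension T acts at 3.64 m; only its component perpendicular to the boom, T sinθ, produces torque. sinθ = h/√(h²+d²) = 1.82/√(1.82²+3.64²) = 0.4472.
Στ = 0 ⇒ T × 3.64 × 0.4472 = 1749 ⇒ T = 1749 / 1.628 = 1070 N.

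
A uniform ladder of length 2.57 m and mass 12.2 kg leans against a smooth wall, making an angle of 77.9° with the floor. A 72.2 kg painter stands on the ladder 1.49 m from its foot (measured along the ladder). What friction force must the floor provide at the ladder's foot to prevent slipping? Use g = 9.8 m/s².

f ≈ 101 N

Taking torques about the foot of the ladder:
Ladder weight 12.2×9.8 = 119.6 N acts at 1.285 m along the ladder; its horizontal arm is 1.285·cos77.9° = 0.2694 m → τ = 32.22 N·m clockwise.
Painter: 72.2×9.8 = 707.6 N at 1.49 m → arm 0.3123 m → τ = 221 N·m clockwise.
Wall normal N acts horizontally at the top; its moment arm is the height L sinθ = 2.57·sin77.9° = 2.513 m, counterclockwise.
Στ = 0 ⇒ N × 2.513 = 253.2 ⇒ N = 101 N.
ΣFx = 0: friction at the foot balances the wall's push, so f = N_wall = 101 N.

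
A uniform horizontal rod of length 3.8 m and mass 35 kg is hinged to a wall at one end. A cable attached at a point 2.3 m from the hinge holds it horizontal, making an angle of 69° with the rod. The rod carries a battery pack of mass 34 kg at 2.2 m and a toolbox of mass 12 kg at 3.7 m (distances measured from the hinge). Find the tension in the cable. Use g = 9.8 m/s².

Choose the hinge as the axis so the unknown hinge reaction has zero arm there.
Beam weight: 35 × 9.8 = 343 N down at 1.9 m → arm 1.9 m, τ = 343 × 1.9 = 651.7 N·m clockwise.
Battery pack: 34 × 9.8 = 333.2 N down at 2.2 m → arm 2.2 m, τ = 333.2 × 2.2 = 733 N·m clockwise.
Toolbox: 12 × 9.8 = 117.6 N down at 3.7 m → arm 3.7 m, τ = 117.6 × 3.7 = 435.1 N·m clockwise.
Total clockwise load moment = 1820 N·m.
The cable tension T acts at 2.3 m; only its component perpendicular to the rod, T sinθ, produces torque. sin 69° = 0.9336.
For rotational equilibrium, T × 2.3 × 0.9336 = 1820, so T = 1820 / 2.147 = 848 N.

T ≈ 848 N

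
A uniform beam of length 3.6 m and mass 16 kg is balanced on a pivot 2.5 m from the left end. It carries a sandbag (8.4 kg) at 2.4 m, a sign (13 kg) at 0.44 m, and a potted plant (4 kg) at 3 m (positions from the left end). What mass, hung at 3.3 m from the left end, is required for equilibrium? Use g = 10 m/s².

Take moments about the pivot (at 2.5 m from the left end).
Beam weight: 16 × 10 = 160 N down at 1.8 m → arm 0.7 m, τ = 160 × 0.7 = 112 N·m counterclockwise.
Sandbag: 8.4 × 10 = 84 N down at 2.4 m → arm 0.1 m, τ = 84 × 0.1 = 8.4 N·m counterclockwise.
Sign: 13 × 10 = 130 N down at 0.44 m → arm 2.06 m, τ = 130 × 2.06 = 267.8 N·m counterclockwise.
Potted plant: 4 × 10 = 40 N down at 3 m → arm 0.5 m, τ = 40 × 0.5 = 20 N·m clockwise.
Net moment of known loads = 368.2 N·m counterclockwise.
An unknown mass m at 3.3 m has arm 0.8 m; its moment is m·g·0.8 clockwise.
For rotational equilibrium, m × 10 × 0.8 = 368.2, so m = 368.2 / (10 × 0.8) = 46 kg.

m ≈ 46 kg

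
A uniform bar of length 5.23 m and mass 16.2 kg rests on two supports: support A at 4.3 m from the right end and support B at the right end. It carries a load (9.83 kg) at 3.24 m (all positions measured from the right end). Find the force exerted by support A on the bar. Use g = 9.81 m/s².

Choose support B as the axis so its reaction then has zero moment arm.
Beam weight: 16.2 × 9.81 = 158.9 N down at 2.615 m → arm 2.615 m, τ = 158.9 × 2.615 = 415.5 N·m counterclockwise.
Load: 9.83 × 9.81 = 96.43 N down at 3.24 m → arm 3.24 m, τ = 96.43 × 3.24 = 312.4 N·m counterclockwise.
Net load moment about support B = 727.9 N·m counterclockwise.
Reaction R at support A is upward at 4.3 m, arm 4.3 m → moment R × 4.3 clockwise.
Στ = 0 ⇒ R × 4.3 = 727.9 ⇒ R = 169 N.

R_A ≈ 169 N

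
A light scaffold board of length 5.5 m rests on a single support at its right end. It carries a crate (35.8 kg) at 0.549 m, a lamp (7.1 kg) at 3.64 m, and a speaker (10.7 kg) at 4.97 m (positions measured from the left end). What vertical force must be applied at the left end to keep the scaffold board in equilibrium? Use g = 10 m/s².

About the right end:
Crate: 35.8 × 10 = 358 N down at 0.549 m → arm 4.951 m, τ = 358 × 4.951 = 1772 N·m counterclockwise.
Lamp: 7.1 × 10 = 71 N down at 3.64 m → arm 1.86 m, τ = 71 × 1.86 = 132.1 N·m counterclockwise.
Speaker: 10.7 × 10 = 107 N down at 4.97 m → arm 0.53 m, τ = 107 × 0.53 = 56.71 N·m counterclockwise.
Net moment of the loads = 1961 N·m counterclockwise.
The upward force F acts at the left end, arm 5.5 m, giving F × 5.5 clockwise.
For rotational equilibrium, F × 5.5 = 1961, so F = 1961 / 5.5 = 357 N.

F ≈ 357 N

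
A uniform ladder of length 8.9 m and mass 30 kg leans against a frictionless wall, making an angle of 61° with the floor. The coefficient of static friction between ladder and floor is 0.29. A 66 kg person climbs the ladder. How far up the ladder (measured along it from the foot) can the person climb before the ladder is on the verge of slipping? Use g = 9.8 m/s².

d ≈ 4.75 m

Taking torques about the foot of the ladder:
Ladder weight 30×9.8 = 294 N acts at 4.45 m along the ladder; its horizontal arm is 4.45·cos61° = 2.157 m → τ = 634.2 N·m clockwise.
Person weight 66×9.8 = 646.8 N at distance d → arm d·cos61° → τ = 646.8·d·0.4848 clockwise.
Wall normal N at the top has arm L sinθ = 7.784 m counterclockwise, so Στ = 0 gives N·7.784 = 634.2 + 313.6·d.
ΣFy = 0 ⇒ N_floor = 940.8 N, so the maximum friction is μ_s·N_floor = 0.29×940.8 = 272.8 N. ΣFx = 0 ⇒ N_wall = f, so at the slipping point N = 272.8 N.
Substituting: 272.8×7.784 = 634.2 + 313.6·d ⇒ d = (2123 − 634.2) / 313.6 = 4.75 m.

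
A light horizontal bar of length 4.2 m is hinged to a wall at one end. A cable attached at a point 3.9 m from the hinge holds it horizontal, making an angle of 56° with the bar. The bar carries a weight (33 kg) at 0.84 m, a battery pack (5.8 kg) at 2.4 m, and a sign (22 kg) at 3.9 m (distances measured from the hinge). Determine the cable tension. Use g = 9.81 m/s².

T ≈ 387 N

About the hinge:
Weight: 33 × 9.81 = 323.7 N down at 0.84 m → arm 0.84 m, τ = 323.7 × 0.84 = 271.9 N·m clockwise.
Battery pack: 5.8 × 9.81 = 56.9 N down at 2.4 m → arm 2.4 m, τ = 56.9 × 2.4 = 136.6 N·m clockwise.
Sign: 22 × 9.81 = 215.8 N down at 3.9 m → arm 3.9 m, τ = 215.8 × 3.9 = 841.6 N·m clockwise.
Total clockwise load moment = 1250 N·m.
The cable tension T acts at 3.9 m; only its component perpendicular to the bar, T sinθ, produces torque. sin 56° = 0.829.
Στ = 0 ⇒ T × 3.9 × 0.829 = 1250 ⇒ T = 1250 / 3.233 = 387 N.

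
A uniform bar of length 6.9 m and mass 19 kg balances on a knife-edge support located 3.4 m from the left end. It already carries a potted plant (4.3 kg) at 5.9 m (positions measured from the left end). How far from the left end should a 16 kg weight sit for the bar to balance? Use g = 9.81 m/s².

Take moments about the knife-edge support (at 3.4 m from the left end).
Beam weight: 19 × 9.81 = 186.4 N down at 3.45 m → arm 0.05 m, τ = 186.4 × 0.05 = 9.32 N·m clockwise.
Potted plant: 4.3 × 9.81 = 42.18 N down at 5.9 m → arm 2.5 m, τ = 42.18 × 2.5 = 105.5 N·m clockwise.
Net moment of existing loads = 114.8 N·m clockwise.
The weight weighs 16 × 9.81 = 157 N and must supply an equal counterclockwise moment, so its lever arm about the knife-edge support is 114.8 / 157 = 0.731 m.
That puts it at 3.4 − 0.731 = 2.67 m from the left end.

x ≈ 2.67 m from the left end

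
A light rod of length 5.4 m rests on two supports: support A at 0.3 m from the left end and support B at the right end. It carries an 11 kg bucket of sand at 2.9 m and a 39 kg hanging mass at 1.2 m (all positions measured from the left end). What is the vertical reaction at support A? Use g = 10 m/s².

R_A ≈ 375 N

Sum moments about support B (its reaction then has zero moment arm).
Bucket of sand: 11 × 10 = 110 N down at 2.9 m → arm 2.5 m, τ = 110 × 2.5 = 275 N·m counterclockwise.
Hanging mass: 39 × 10 = 390 N down at 1.2 m → arm 4.2 m, τ = 390 × 4.2 = 1638 N·m counterclockwise.
Net load moment about support B = 1913 N·m counterclockwise.
Reaction R at support A is upward at 0.3 m, arm 5.1 m → moment R × 5.1 clockwise.
For rotational equilibrium, R × 5.1 = 1913, so R = 375 N.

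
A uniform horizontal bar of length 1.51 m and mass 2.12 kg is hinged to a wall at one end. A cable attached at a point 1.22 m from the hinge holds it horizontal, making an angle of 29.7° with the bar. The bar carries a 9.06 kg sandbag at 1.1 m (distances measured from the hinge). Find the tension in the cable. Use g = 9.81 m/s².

Sum moments about the hinge (the unknown hinge reaction has zero arm there).
Beam weight: 2.12 × 9.81 = 20.8 N down at 0.755 m → arm 0.755 m, τ = 20.8 × 0.755 = 15.7 N·m clockwise.
Sandbag: 9.06 × 9.81 = 88.88 N down at 1.1 m → arm 1.1 m, τ = 88.88 × 1.1 = 97.77 N·m clockwise.
Total clockwise load moment = 113.5 N·m.
The cable tension T acts at 1.22 m; only its component perpendicular to the bar, T sinθ, produces torque. sin 29.7° = 0.4955.
For rotational equilibrium, T × 1.22 × 0.4955 = 113.5, so T = 113.5 / 0.6045 = 188 N.

T ≈ 188 N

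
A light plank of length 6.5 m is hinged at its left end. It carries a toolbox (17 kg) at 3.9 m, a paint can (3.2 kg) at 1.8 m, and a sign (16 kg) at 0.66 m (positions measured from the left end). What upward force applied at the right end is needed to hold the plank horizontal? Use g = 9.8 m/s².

F ≈ 125 N

Taking torques about the left end:
Toolbox: 17 × 9.8 = 166.6 N down at 3.9 m → arm 3.9 m, τ = 166.6 × 3.9 = 649.7 N·m clockwise.
Paint can: 3.2 × 9.8 = 31.36 N down at 1.8 m → arm 1.8 m, τ = 31.36 × 1.8 = 56.45 N·m clockwise.
Sign: 16 × 9.8 = 156.8 N down at 0.66 m → arm 0.66 m, τ = 156.8 × 0.66 = 103.5 N·m clockwise.
Net moment of the loads = 809.7 N·m clockwise.
The upward force F acts at the right end, arm 6.5 m, giving F × 6.5 counterclockwise.
Setting net torque to zero: F × 6.5 = 809.7 → F = 809.7 / 6.5 = 125 N.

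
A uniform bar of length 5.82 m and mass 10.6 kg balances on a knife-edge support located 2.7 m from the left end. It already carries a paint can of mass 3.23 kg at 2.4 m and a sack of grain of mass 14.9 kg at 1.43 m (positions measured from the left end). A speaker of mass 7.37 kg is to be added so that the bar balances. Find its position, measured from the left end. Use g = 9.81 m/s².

x ≈ 5.1 m from the left end

About the knife-edge support (at 2.7 m from the left end):
Beam weight: 10.6 × 9.81 = 104 N down at 2.91 m → arm 0.21 m, τ = 104 × 0.21 = 21.84 N·m clockwise.
Paint can: 3.23 × 9.81 = 31.69 N down at 2.4 m → arm 0.3 m, τ = 31.69 × 0.3 = 9.507 N·m counterclockwise.
Sack of grain: 14.9 × 9.81 = 146.2 N down at 1.43 m → arm 1.27 m, τ = 146.2 × 1.27 = 185.7 N·m counterclockwise.
Net moment of existing loads = 173.4 N·m counterclockwise.
The speaker weighs 7.37 × 9.81 = 72.3 N and must supply an equal clockwise moment, so its lever arm about the knife-edge support is 173.4 / 72.3 = 2.4 m.
That puts it at 2.7 + 2.4 = 5.1 m from the left end.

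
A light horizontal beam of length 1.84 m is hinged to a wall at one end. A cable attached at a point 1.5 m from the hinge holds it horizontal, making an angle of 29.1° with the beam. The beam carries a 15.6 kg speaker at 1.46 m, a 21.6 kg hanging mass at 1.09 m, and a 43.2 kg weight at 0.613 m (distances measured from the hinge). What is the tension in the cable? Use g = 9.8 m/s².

T ≈ 978 N

Sum moments about the hinge (the unknown hinge reaction has zero arm there).
Speaker: 15.6 × 9.8 = 152.9 N down at 1.46 m → arm 1.46 m, τ = 152.9 × 1.46 = 223.2 N·m clockwise.
Hanging mass: 21.6 × 9.8 = 211.7 N down at 1.09 m → arm 1.09 m, τ = 211.7 × 1.09 = 230.8 N·m clockwise.
Weight: 43.2 × 9.8 = 423.4 N down at 0.613 m → arm 0.613 m, τ = 423.4 × 0.613 = 259.5 N·m clockwise.
Total clockwise load moment = 713.5 N·m.
The cable tension T acts at 1.5 m; only its component perpendicular to the beam, T sinθ, produces torque. sin 29.1° = 0.4863.
Setting net torque to zero: T × 1.5 × 0.4863 = 713.5 → T = 713.5 / 0.7295 = 978 N.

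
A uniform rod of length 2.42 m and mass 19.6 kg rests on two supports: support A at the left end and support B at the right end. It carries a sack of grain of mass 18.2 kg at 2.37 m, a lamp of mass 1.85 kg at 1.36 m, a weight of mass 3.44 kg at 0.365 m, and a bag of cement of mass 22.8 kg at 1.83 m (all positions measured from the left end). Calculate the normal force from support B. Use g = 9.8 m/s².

About support A:
Beam weight: 19.6 × 9.8 = 192.1 N down at 1.21 m → arm 1.21 m, τ = 192.1 × 1.21 = 232.4 N·m clockwise.
Sack of grain: 18.2 × 9.8 = 178.4 N down at 2.37 m → arm 2.37 m, τ = 178.4 × 2.37 = 422.8 N·m clockwise.
Lamp: 1.85 × 9.8 = 18.13 N down at 1.36 m → arm 1.36 m, τ = 18.13 × 1.36 = 24.66 N·m clockwise.
Weight: 3.44 × 9.8 = 33.71 N down at 0.365 m → arm 0.365 m, τ = 33.71 × 0.365 = 12.3 N·m clockwise.
Bag of cement: 22.8 × 9.8 = 223.4 N down at 1.83 m → arm 1.83 m, τ = 223.4 × 1.83 = 408.8 N·m clockwise.
Net load moment about support A = 1101 N·m clockwise.
Reaction R at support B is upward at 2.42 m, arm 2.42 m → moment R × 2.42 counterclockwise.
Balancing moments: R × 2.42 = 1101, giving R = 455 N.

R_B ≈ 455 N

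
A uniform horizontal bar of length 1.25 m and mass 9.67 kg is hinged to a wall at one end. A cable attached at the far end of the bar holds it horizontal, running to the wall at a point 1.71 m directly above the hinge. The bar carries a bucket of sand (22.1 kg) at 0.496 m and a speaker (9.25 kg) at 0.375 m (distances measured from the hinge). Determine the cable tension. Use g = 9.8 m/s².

Take moments about the hinge.
Beam weight: 9.67 × 9.8 = 94.77 N down at 0.625 m → arm 0.625 m, τ = 94.77 × 0.625 = 59.23 N·m clockwise.
Bucket of sand: 22.1 × 9.8 = 216.6 N down at 0.496 m → arm 0.496 m, τ = 216.6 × 0.496 = 107.4 N·m clockwise.
Speaker: 9.25 × 9.8 = 90.65 N down at 0.375 m → arm 0.375 m, τ = 90.65 × 0.375 = 33.99 N·m clockwise.
Total clockwise load moment = 200.6 N·m.
The cable tension T acts at 1.25 m; only its component perpendicular to the bar, T sinθ, produces torque. sinθ = h/√(h²+d²) = 1.71/√(1.71²+1.25²) = 0.8073.
Setting net torque to zero: T × 1.25 × 0.8073 = 200.6 → T = 200.6 / 1.009 = 199 N.

T ≈ 199 N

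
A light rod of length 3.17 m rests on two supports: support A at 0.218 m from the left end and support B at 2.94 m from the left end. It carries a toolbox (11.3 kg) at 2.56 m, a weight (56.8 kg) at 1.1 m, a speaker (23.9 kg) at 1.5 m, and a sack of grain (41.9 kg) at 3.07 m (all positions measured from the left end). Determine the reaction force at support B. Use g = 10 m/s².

R_B ≈ 833 N

Sum moments about support A (its reaction then has zero moment arm).
Toolbox: 11.3 × 10 = 113 N down at 2.56 m → arm 2.342 m, τ = 113 × 2.342 = 264.6 N·m clockwise.
Weight: 56.8 × 10 = 568 N down at 1.1 m → arm 0.882 m, τ = 568 × 0.882 = 501 N·m clockwise.
Speaker: 23.9 × 10 = 239 N down at 1.5 m → arm 1.282 m, τ = 239 × 1.282 = 306.4 N·m clockwise.
Sack of grain: 41.9 × 10 = 419 N down at 3.07 m → arm 2.852 m, τ = 419 × 2.852 = 1195 N·m clockwise.
Net load moment about support A = 2267 N·m clockwise.
Reaction R at support B is upward at 2.94 m, arm 2.722 m → moment R × 2.722 counterclockwise.
Στ = 0 ⇒ R × 2.722 = 2267 ⇒ R = 833 N.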